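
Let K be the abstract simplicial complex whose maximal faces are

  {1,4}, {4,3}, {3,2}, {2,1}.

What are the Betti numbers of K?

Fix the vertex order 1 < 2 < 3 < 4 and write every simplex with vertices in increasing order. Then dim K = 1 and the simplices of K are:

  0-simplices (4): [1], [2], [3], [4]
  1-simplices (4): [1,2], [1,4], [2,3], [3,4]

Hence C_0 ≅ Z^4, C_1 ≅ Z^4.

∂_1: C_1 → C_0 maps an edge to its endpoints' difference, ∂[p,q] = q − p.
This gives a 4×4 integer matrix of rank 3; reducing to Smith normal form yields diagonal entries (1,1,1).

From H_k ≅ ker(∂_k) / im(∂_{k+1}) we obtain:

  H_0: rank C_0 − rank ∂_1 = 4 − 3 = 1, and the invariant factors of ∂_1 are all 1, so H_0 = Z.
  H_1: rank ker ∂_1 − rank ∂_2 = (4 − 3) − 0 = 1, and there is no ∂_2, so H_1 = Z.

(K is a triangulation of the circle S^1.)

Hence the Betti numbers are b_0 = 1, b_1 = 1.

b_0 = 1, b_1 = 1.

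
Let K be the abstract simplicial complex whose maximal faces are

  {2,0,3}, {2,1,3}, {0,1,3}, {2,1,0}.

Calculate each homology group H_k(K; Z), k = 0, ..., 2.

Take the total order 0 < 1 < 2 < 3 on the vertex set. Then K (dimension 2) consists of the simplices:

  0-simplices (4): [0], [1], [2], [3]
  1-simplices (6): [0,1], [0,2], [0,3], [1,2], [1,3], [2,3]
  2-simplices (4): [0,1,2], [0,1,3], [0,2,3], [1,2,3]

giving chain groups C_0 ≅ Z^4, C_1 ≅ Z^6, C_2 ≅ Z^4.

The boundary map ∂_1: C_1 → C_0 sends each edge [p,q] (with p < q) to q − p. For instance
  ∂[1,2] = [2] − [1].
This gives a 4×6 integer matrix of rank 3; reducing to Smith normal form yields diagonal entries (1,1,1).

The boundary map ∂_2: C_2 → C_1 sends each 2-simplex [p,q,r] to [q,r] − [p,r] + [p,q]. For instance
  ∂[0,1,3] = [1,3] − [0,3] + [0,1],
  ∂[1,2,3] = [2,3] − [1,3] + [1,2].
This gives a 6×4 integer matrix of rank 3; reducing to Smith normal form yields diagonal entries (1,1,1).

From H_k ≅ ker(∂_k) / im(∂_{k+1}) we obtain:

  H_0: rank C_0 − rank ∂_1 = 4 − 3 = 1, and the invariant factors of ∂_1 are all 1, so H_0 = Z.
  H_1: rank ker ∂_1 − rank ∂_2 = (6 − 3) − 3 = 0, and the invariant factors of ∂_2 are all 1, so H_1 = 0.
  H_2: rank ker ∂_2 − rank ∂_3 = (4 − 3) − 0 = 1, and there is no ∂_3, so H_2 = Z.

H_0 = Z,  H_1 = 0,  H_2 = Z.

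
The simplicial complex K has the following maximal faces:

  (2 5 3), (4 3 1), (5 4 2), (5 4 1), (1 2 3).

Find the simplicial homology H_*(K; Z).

We work with the vertex ordering 1 < 2 < 3 < 4 < 5. The simplices of K, each written with vertices in increasing order, are:

  0-simplices (5): [1], [2], [3], [4], [5]
  1-simplices (10): [1,2], [1,3], [1,4], [1,5], [2,3], [2,4], [2,5], [3,4], [3,5], [4,5]
  2-simplices (5): [1,2,3], [1,3,4], [1,4,5], [2,3,5], [2,4,5]

so the chain groups are C_0 ≅ Z^5, C_1 ≅ Z^10, C_2 ≅ Z^5.

Boundary ∂_1: C_1 → C_0 maps an edge to its endpoints' difference, ∂[p,q] = q − p.
The resulting 5×10 matrix has rank 4, and its Smith normal form has invariant factors (1,1,1,1).

The boundary map ∂_2: C_2 → C_1 acts by ∂[p,q,r] = [q,r] − [p,r] + [p,q]. For instance
  ∂[2,3,5] = [3,5] − [2,5] + [2,3],
  ∂[1,2,3] = [2,3] − [1,3] + [1,2].
This gives a 10×5 integer matrix of rank 5; reducing to Smith normal form yields diagonal entries (1,1,1,1,1).

Reading off H_k = ker ∂_k / im ∂_{k+1}:

  H_0: rank C_0 − rank ∂_1 = 5 − 4 = 1, and the invariant factors of ∂_1 are all 1, so H_0 = Z.
  H_1: rank ker ∂_1 − rank ∂_2 = (10 − 4) − 5 = 1, and the invariant factors of ∂_2 are all 1, so H_1 = Z.
  H_2: rank ker ∂_2 − rank ∂_3 = (5 − 5) − 0 = 0, and there is no ∂_3, so H_2 = 0.

H_0 = Z,  H_1 = Z,  H_2 = 0.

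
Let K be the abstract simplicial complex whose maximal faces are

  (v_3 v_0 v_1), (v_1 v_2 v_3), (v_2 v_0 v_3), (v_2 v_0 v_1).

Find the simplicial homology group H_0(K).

H_0 ≅ Z.

Fix the vertex order v_0 < v_1 < v_2 < v_3 and write every simplex with vertices in increasing order. Then dim K = 2 and the simplices of K are:

  0-simplices (4): [v_0], [v_1], [v_2], [v_3]
  1-simplices (6): [v_0,v_1], [v_0,v_2], [v_0,v_3], [v_1,v_2], [v_1,v_3], [v_2,v_3]
  2-simplices (4): [v_0,v_1,v_2], [v_0,v_1,v_3], [v_0,v_2,v_3], [v_1,v_2,v_3]

giving chain groups C_0 ≅ Z^4, C_1 ≅ Z^6, C_2 ≅ Z^4.

∂_1: C_1 → C_0 maps an edge to its endpoints' difference, ∂[p,q] = q − p. For instance
  ∂[v_0,v_1] = [v_1] − [v_0].
This gives a 4×6 integer matrix of rank 3; reducing to Smith normal form yields diagonal entries (1,1,1).

∂_2: C_2 → C_1 acts by ∂[p,q,r] = [q,r] − [p,r] + [p,q]. For instance
  ∂[v_0,v_2,v_3] = [v_2,v_3] − [v_0,v_3] + [v_0,v_2],
  ∂[v_0,v_1,v_2] = [v_1,v_2] − [v_0,v_2] + [v_0,v_1].
As a 6×4 matrix over Z this has rank 3, with invariant factors (1,1,1).

From H_k ≅ ker(∂_k) / im(∂_{k+1}) we obtain:

  H_0: rank C_0 − rank ∂_1 = 4 − 3 = 1, and the invariant factors of ∂_1 are all 1, so H_0 ≅ Z.

(K is a triangulation of the 2-sphere S^2.)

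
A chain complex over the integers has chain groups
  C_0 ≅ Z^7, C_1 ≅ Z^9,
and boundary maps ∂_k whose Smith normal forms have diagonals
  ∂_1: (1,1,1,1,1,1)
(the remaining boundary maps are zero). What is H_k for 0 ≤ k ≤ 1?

H_0 = Z,  H_1 = Z^3.

H_0: b_0 = 7 − 0 − 6 = 1; torsion from ∂_1 factors > 1: none. So H_0 = Z.
H_1: b_1 = 9 − 6 − 0 = 3; torsion from ∂_2 factors > 1: none. So H_1 = Z^3.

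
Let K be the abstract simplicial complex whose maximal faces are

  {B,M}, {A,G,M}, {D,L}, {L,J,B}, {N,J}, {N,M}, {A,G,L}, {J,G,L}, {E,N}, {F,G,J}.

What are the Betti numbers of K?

b_0 = 1, b_1 = 2, b_2 = 0.

Take the total order A < B < D < E < F < G < J < L < M < N on the vertex set. Then K (dimension 2) consists of the simplices:

  0-simplices (10): A, B, D, E, F, G, J, L, M, N
  1-simplices (16): AG, AL, AM, BJ, BL, BM, DL, EN, FG, FJ, GJ, GL, GM, JL, JN, MN
  2-simplices (5): AGL, AGM, BJL, FGJ, GJL

so the chain groups are C_0 ≅ Z^10, C_1 ≅ Z^16, C_2 ≅ Z^5.

∂_1: C_1 → C_0 sends each edge [p,q] (with p < q) to q − p. For instance
  ∂BM = M − B.
As a 10×16 matrix over Z this has rank 9, with invariant factors (1,1,1,1,1,1,1,1,1).

Boundary ∂_2: C_2 → C_1 maps a triangle to the signed sum of its edges. For instance
  ∂AGL = GL − AL + AG,
  ∂BJL = JL − BL + BJ.
As a 16×5 matrix over Z this has rank 5, with invariant factors (1,1,1,1,1).

Reading off H_k = ker ∂_k / im ∂_{k+1}:

  H_0: rank C_0 − rank ∂_1 = 10 − 9 = 1, and the invariant factors of ∂_1 are all 1, so H_0 ≅ Z.
  H_1: rank ker ∂_1 − rank ∂_2 = (16 − 9) − 5 = 2, and the invariant factors of ∂_2 are all 1, so H_1 ≅ Z^2.
  H_2: rank ker ∂_2 − rank ∂_3 = (5 − 5) − 0 = 0, and there is no ∂_3, so H_2 ≅ 0.

Hence the Betti numbers are b_0 = 1, b_1 = 2, b_2 = 0.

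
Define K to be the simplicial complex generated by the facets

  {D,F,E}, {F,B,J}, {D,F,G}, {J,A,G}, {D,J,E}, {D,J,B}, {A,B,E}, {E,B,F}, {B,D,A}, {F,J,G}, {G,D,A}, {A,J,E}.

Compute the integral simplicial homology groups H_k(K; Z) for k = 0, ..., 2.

We work with the vertex ordering A < B < D < E < F < G < J. The simplices of K, each written with vertices in increasing order, are:

  0-simplices (7): A, B, D, E, F, G, J
  1-simplices (18): AB, AD, AE, AG, AJ, BD, BE, BF, BJ, DE, DF, DG, DJ, EF, EJ, FG, FJ, GJ
  2-simplices (12): ABD, ABE, ADG, AEJ, AGJ, BDJ, BEF, BFJ, DEF, DEJ, DFG, FGJ

so the chain groups are C_0 ≅ Z^7, C_1 ≅ Z^18, C_2 ≅ Z^12.

Boundary ∂_1: C_1 → C_0 is given by ∂[p,q] = [q] − [p].
The 7×18 boundary matrix has rank 6 and Smith normal form diag(1,1,1,1,1,1).

∂_2: C_2 → C_1 maps a triangle to the signed sum of its edges. For instance
  ∂DEF = EF − DF + DE,
  ∂ADG = DG − AG + AD.
The 18×12 boundary matrix has rank 12 and Smith normal form diag(1,1,1,1,1,1,1,1,1,1,1,2).

Computing H_k = (kernel of ∂_k) / (image of ∂_{k+1}):

  H_0: rank C_0 − rank ∂_1 = 7 − 6 = 1, and the invariant factors of ∂_1 are all 1, so H_0 = Z.
  H_1: rank ker ∂_1 − rank ∂_2 = (18 − 6) − 12 = 0, and ∂_2 has invariant factor 2 > 1, so H_1 = Z/2.
  H_2: rank ker ∂_2 − rank ∂_3 = (12 − 12) − 0 = 0, and there is no ∂_3, so H_2 = 0.

As a check, the Euler characteristic is 7 − 18 + 12 = 1, which agrees with 1 − 0 + 0 = 1.
(K is a triangulation of the real projective plane RP^2.)

H_0 = Z,  H_1 = Z/2,  H_2 = 0.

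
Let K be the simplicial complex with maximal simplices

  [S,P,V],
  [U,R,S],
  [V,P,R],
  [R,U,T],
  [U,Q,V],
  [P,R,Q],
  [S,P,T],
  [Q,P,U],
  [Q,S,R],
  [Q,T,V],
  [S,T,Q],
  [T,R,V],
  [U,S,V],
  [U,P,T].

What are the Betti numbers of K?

K has 7 vertices, 21 edges, 14 triangles.
rank ∂_0 = 0, rank ∂_1 = 6 ⇒ b_0 = 7 − 0 − 6 = 1; all invariant factors of ∂_1 are 1 so no torsion. So H_0 = Z.
rank ∂_1 = 6, rank ∂_2 = 13 ⇒ b_1 = 21 − 6 − 13 = 2; all invariant factors of ∂_2 are 1 so no torsion. So H_1 = Z^2.
rank ∂_2 = 13, rank ∂_3 = 0 ⇒ b_2 = 14 − 13 − 0 = 1. So H_2 = Z.

b_0 = 1, b_1 = 2, b_2 = 1.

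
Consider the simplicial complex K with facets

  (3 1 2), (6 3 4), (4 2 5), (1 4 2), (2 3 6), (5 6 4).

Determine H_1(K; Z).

H_1 ≅ Z.

We work with the vertex ordering 1 < 2 < 3 < 4 < 5 < 6. The simplices of K, each written with vertices in increasing order, are:

  0-simplices (6): [1], [2], [3], [4], [5], [6]
  1-simplices (12): [1,2], [1,3], [1,4], [2,3], [2,4], [2,5], [2,6], [3,4], [3,6], [4,5], [4,6], [5,6]
  2-simplices (6): [1,2,3], [1,2,4], [2,3,6], [2,4,5], [3,4,6], [4,5,6]

Hence C_0 ≅ Z^6, C_1 ≅ Z^12, C_2 ≅ Z^6.

∂_1: C_1 → C_0 is given by ∂[p,q] = [q] − [p]. For instance
  ∂[2,6] = [6] − [2].
The 6×12 boundary matrix has rank 5 and Smith normal form diag(1,1,1,1,1).

Boundary ∂_2: C_2 → C_1 sends each 2-simplex [p,q,r] to [q,r] − [p,r] + [p,q]. For instance
  ∂[1,2,4] = [2,4] − [1,4] + [1,2],
  ∂[1,2,3] = [2,3] − [1,3] + [1,2].
The 12×6 boundary matrix has rank 6 and Smith normal form diag(1,1,1,1,1,1).

Now H_k = ker ∂_k / im ∂_{k+1}, so:

  H_1: rank ker ∂_1 − rank ∂_2 = (12 − 5) − 6 = 1, and the invariant factors of ∂_2 are all 1, so H_1 ≅ Z.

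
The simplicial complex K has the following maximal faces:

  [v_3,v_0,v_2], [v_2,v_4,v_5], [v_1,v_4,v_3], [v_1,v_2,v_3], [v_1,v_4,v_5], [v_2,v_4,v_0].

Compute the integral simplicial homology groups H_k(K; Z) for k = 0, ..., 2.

Order the vertices as v_0 < v_1 < v_2 < v_3 < v_4 < v_5. Listing each simplex with vertices in this order, K has dimension 2 with simplices:

  0-simplices (6): [v_0], [v_1], [v_2], [v_3], [v_4], [v_5]
  1-simplices (12): [v_0,v_2], [v_0,v_3], [v_0,v_4], [v_1,v_2], [v_1,v_3], [v_1,v_4], [v_1,v_5], [v_2,v_3], [v_2,v_4], [v_2,v_5], [v_3,v_4], [v_4,v_5]
  2-simplices (6): [v_0,v_2,v_3], [v_0,v_2,v_4], [v_1,v_2,v_3], [v_1,v_3,v_4], [v_1,v_4,v_5], [v_2,v_4,v_5]

so the chain groups are C_0 ≅ Z^6, C_1 ≅ Z^12, C_2 ≅ Z^6.

The boundary map ∂_1: C_1 → C_0 sends each edge [p,q] (with p < q) to q − p.
This gives a 6×12 integer matrix of rank 5; reducing to Smith normal form yields diagonal entries (1,1,1,1,1).

∂_2: C_2 → C_1 maps a triangle to the signed sum of its edges. For instance
  ∂[v_0,v_2,v_4] = [v_2,v_4] − [v_0,v_4] + [v_0,v_2],
  ∂[v_2,v_4,v_5] = [v_4,v_5] − [v_2,v_5] + [v_2,v_4].
The resulting 12×6 matrix has rank 6, and its Smith normal form has invariant factors (1,1,1,1,1,1).

From H_k ≅ ker(∂_k) / im(∂_{k+1}) we obtain:

  H_0: rank C_0 − rank ∂_1 = 6 − 5 = 1, and the invariant factors of ∂_1 are all 1, so H_0 = Z.
  H_1: rank ker ∂_1 − rank ∂_2 = (12 − 5) − 6 = 1, and the invariant factors of ∂_2 are all 1, so H_1 = Z.
  H_2: rank ker ∂_2 − rank ∂_3 = (6 − 6) − 0 = 0, and there is no ∂_3, so H_2 = 0.

(K is a triangulation of the cylinder S^1 x I.)

H_0 ≅ Z,  H_1 ≅ Z,  H_2 = 0.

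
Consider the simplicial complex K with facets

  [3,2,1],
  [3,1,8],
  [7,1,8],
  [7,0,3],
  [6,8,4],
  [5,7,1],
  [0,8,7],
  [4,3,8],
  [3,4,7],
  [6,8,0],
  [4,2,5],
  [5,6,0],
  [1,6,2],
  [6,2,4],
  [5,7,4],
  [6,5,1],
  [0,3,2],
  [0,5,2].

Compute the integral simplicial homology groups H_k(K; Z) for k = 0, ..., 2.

K has 9 vertices, 27 edges, 18 triangles.
rank ∂_0 = 0, rank ∂_1 = 8 ⇒ b_0 = 9 − 0 − 8 = 1; all invariant factors of ∂_1 are 1 so no torsion. So H_0 = Z.
rank ∂_1 = 8, rank ∂_2 = 18 ⇒ b_1 = 27 − 8 − 18 = 1; ∂_2 has invariant factor(s) [2] giving torsion. So H_1 = Z × Z/2.
rank ∂_2 = 18, rank ∂_3 = 0 ⇒ b_2 = 18 − 18 − 0 = 0. So H_2 = 0.

H_0 = Z,  H_1 = Z × Z/2,  H_2 = 0.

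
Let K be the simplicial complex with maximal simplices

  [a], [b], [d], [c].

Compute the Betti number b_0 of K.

b_0 = 4.

Take the total order a < b < c < d on the vertex set. Then K (dimension 0) consists of the simplices:

  0-simplices (4): a, b, c, d

giving chain groups C_0 ≅ Z^4.

Reading off H_k = ker ∂_k / im ∂_{k+1}:

  H_0: rank C_0 − rank ∂_1 = 4 − 0 = 4, and there is no ∂_1, so H_0 = Z^4.

(K is a triangulation of a set of 4 points.)

Hence the Betti numbers are b_0 = 4.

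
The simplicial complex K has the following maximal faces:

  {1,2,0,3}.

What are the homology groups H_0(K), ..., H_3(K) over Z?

H_0 = Z,  H_1 = 0,  H_2 = 0,  H_3 = 0.

Fix the vertex order 0 < 1 < 2 < 3 and write every simplex with vertices in increasing order. Then dim K = 3 and the simplices of K are:

  0-simplices (4): [0], [1], [2], [3]
  1-simplices (6): [0,1], [0,2], [0,3], [1,2], [1,3], [2,3]
  2-simplices (4): [0,1,2], [0,1,3], [0,2,3], [1,2,3]
  3-simplices (1): [0,1,2,3]

so the chain groups are C_0 ≅ Z^4, C_1 ≅ Z^6, C_2 ≅ Z^4, C_3 ≅ Z^1.

∂_1: C_1 → C_0 sends each edge [p,q] (with p < q) to q − p. For instance
  ∂[0,3] = [3] − [0].
The 4×6 boundary matrix has rank 3 and Smith normal form diag(1,1,1).

Boundary ∂_2: C_2 → C_1 maps a triangle to the signed sum of its edges. For instance
  ∂[1,2,3] = [2,3] − [1,3] + [1,2],
  ∂[0,1,3] = [1,3] − [0,3] + [0,1].
This gives a 6×4 integer matrix of rank 3; reducing to Smith normal form yields diagonal entries (1,1,1).

∂_3: C_3 → C_2 sends each 3-simplex σ to the alternating sum Σ_i (−1)^i (σ with its i-th vertex removed). For instance
  ∂[0,1,2,3] = [1,2,3] − [0,2,3] + [0,1,3] − [0,1,2].
The resulting 4×1 matrix has rank 1, and its Smith normal form has invariant factors (1).

Now H_k = ker ∂_k / im ∂_{k+1}, so:

  H_0: rank C_0 − rank ∂_1 = 4 − 3 = 1, and the invariant factors of ∂_1 are all 1, so H_0 ≅ Z.
  H_1: rank ker ∂_1 − rank ∂_2 = (6 − 3) − 3 = 0, and the invariant factors of ∂_2 are all 1, so H_1 ≅ 0.
  H_2: rank ker ∂_2 − rank ∂_3 = (4 − 3) − 1 = 0, and the invariant factors of ∂_3 are all 1, so H_2 ≅ 0.
  H_3: rank ker ∂_3 − rank ∂_4 = (1 − 1) − 0 = 0, and there is no ∂_4, so H_3 ≅ 0.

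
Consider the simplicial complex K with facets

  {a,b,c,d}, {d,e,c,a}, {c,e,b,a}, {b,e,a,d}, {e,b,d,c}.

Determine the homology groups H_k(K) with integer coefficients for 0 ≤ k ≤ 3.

Order the vertices as a < b < c < d < e. Listing each simplex with vertices in this order, K has dimension 3 with simplices:

  0-simplices (5): a, b, c, d, e
  1-simplices (10): ab, ac, ad, ae, bc, bd, be, cd, ce, de
  2-simplices (10): abc, abd, abe, acd, ace, ade, bcd, bce, bde, cde
  3-simplices (5): abcd, abce, abde, acde, bcde

so the chain groups are C_0 ≅ Z^5, C_1 ≅ Z^10, C_2 ≅ Z^10, C_3 ≅ Z^5.

∂_1: C_1 → C_0 is given by ∂[p,q] = [q] − [p].
This gives a 5×10 integer matrix of rank 4; reducing to Smith normal form yields diagonal entries (1,1,1,1).

∂_2: C_2 → C_1 acts by ∂[p,q,r] = [q,r] − [p,r] + [p,q]. For instance
  ∂ade = de − ae + ad,
  ∂acd = cd − ad + ac.
As a 10×10 matrix over Z this has rank 6, with invariant factors (1,1,1,1,1,1).

∂_3: C_3 → C_2 sends each 3-simplex σ to the alternating sum Σ_i (−1)^i (σ with its i-th vertex removed). For instance
  ∂acde = cde − ade + ace − acd,
  ∂abde = bde − ade + abe − abd.
The 10×5 boundary matrix has rank 4 and Smith normal form diag(1,1,1,1).

Now H_k = ker ∂_k / im ∂_{k+1}, so:

  H_0: rank C_0 − rank ∂_1 = 5 − 4 = 1, and the invariant factors of ∂_1 are all 1, so H_0 = Z.
  H_1: rank ker ∂_1 − rank ∂_2 = (10 − 4) − 6 = 0, and the invariant factors of ∂_2 are all 1, so H_1 = 0.
  H_2: rank ker ∂_2 − rank ∂_3 = (10 − 6) − 4 = 0, and the invariant factors of ∂_3 are all 1, so H_2 = 0.
  H_3: rank ker ∂_3 − rank ∂_4 = (5 − 4) − 0 = 1, and there is no ∂_4, so H_3 = Z.

H_0 ≅ Z,  H_1 = 0,  H_2 = 0,  H_3 ≅ Z.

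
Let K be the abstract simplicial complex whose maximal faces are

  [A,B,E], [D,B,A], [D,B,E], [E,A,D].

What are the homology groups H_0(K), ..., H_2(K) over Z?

H_0 ≅ Z,  H_1 = 0,  H_2 ≅ Z.

Fix the vertex order A < B < D < E and write every simplex with vertices in increasing order. Then dim K = 2 and the simplices of K are:

  0-simplices (4): A, B, D, E
  1-simplices (6): AB, AD, AE, BD, BE, DE
  2-simplices (4): ABD, ABE, ADE, BDE

so the chain groups are C_0 ≅ Z^4, C_1 ≅ Z^6, C_2 ≅ Z^4.

Boundary ∂_1: C_1 → C_0 maps an edge to its endpoints' difference, ∂[p,q] = q − p.
As a 4×6 matrix over Z this has rank 3, with invariant factors (1,1,1).

∂_2: C_2 → C_1 sends each 2-simplex [p,q,r] to [q,r] − [p,r] + [p,q]. For instance
  ∂ABE = BE − AE + AB,
  ∂BDE = DE − BE + BD.
As a 6×4 matrix over Z this has rank 3, with invariant factors (1,1,1).

Now H_k = ker ∂_k / im ∂_{k+1}, so:

  H_0: rank C_0 − rank ∂_1 = 4 − 3 = 1, and the invariant factors of ∂_1 are all 1, so H_0 = Z.
  H_1: rank ker ∂_1 − rank ∂_2 = (6 − 3) − 3 = 0, and the invariant factors of ∂_2 are all 1, so H_1 = 0.
  H_2: rank ker ∂_2 − rank ∂_3 = (4 − 3) − 0 = 1, and there is no ∂_3, so H_2 = Z.

As a check, the Euler characteristic is 4 − 6 + 4 = 2, which agrees with 1 − 0 + 1 = 2.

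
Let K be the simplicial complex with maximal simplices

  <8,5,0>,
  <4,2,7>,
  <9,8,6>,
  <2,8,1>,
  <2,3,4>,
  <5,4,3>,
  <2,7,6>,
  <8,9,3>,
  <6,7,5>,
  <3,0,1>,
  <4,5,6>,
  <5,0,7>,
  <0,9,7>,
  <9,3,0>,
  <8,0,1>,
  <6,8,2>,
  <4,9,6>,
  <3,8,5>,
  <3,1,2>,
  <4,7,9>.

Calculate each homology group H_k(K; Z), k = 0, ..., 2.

H_0 ≅ Z,  H_1 ≅ Z ⊕ Z/2,  H_2 = 0.

Fix the vertex order 0 < 1 < 2 < 3 < 4 < 5 < 6 < 7 < 8 < 9 and write every simplex with vertices in increasing order. Then dim K = 2 and the simplices of K are:

  0-simplices (10): [0], [1], [2], [3], [4], [5], [6], [7], [8], [9]
  1-simplices (30): (30 of them)
  2-simplices (20): (20 of them)

giving chain groups C_0 ≅ Z^10, C_1 ≅ Z^30, C_2 ≅ Z^20.

∂_1: C_1 → C_0 maps an edge to its endpoints' difference, ∂[p,q] = q − p.
The 10×30 boundary matrix has rank 9 and Smith normal form diag(1,1,1,1,1,1,1,1,1).

Boundary ∂_2: C_2 → C_1 acts by ∂[p,q,r] = [q,r] − [p,r] + [p,q]. For instance
  ∂[3,8,9] = [8,9] − [3,9] + [3,8],
  ∂[2,3,4] = [3,4] − [2,4] + [2,3].
The resulting 30×20 matrix has rank 20, and its Smith normal form has invariant factors (1,1,1,1,1,1,1,1,1,1,1,1,1,1,1,1,1,1,1,2).

From H_k ≅ ker(∂_k) / im(∂_{k+1}) we obtain:

  H_0: rank C_0 − rank ∂_1 = 10 − 9 = 1, and the invariant factors of ∂_1 are all 1, so H_0 ≅ Z.
  H_1: rank ker ∂_1 − rank ∂_2 = (30 − 9) − 20 = 1, and ∂_2 has invariant factor 2 > 1, so H_1 ≅ Z ⊕ Z/2.
  H_2: rank ker ∂_2 − rank ∂_3 = (20 − 20) − 0 = 0, and there is no ∂_3, so H_2 ≅ 0.

As a check, the Euler characteristic is 10 − 30 + 20 = 0, which agrees with 1 − 1 + 0 = 0.
(K is a triangulation of the Klein bottle.)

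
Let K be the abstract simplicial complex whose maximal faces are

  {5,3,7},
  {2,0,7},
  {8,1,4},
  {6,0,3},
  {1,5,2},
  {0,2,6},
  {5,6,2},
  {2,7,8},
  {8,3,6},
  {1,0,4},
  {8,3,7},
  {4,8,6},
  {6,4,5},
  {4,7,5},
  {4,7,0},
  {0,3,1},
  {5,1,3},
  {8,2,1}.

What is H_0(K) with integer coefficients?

Order the vertices as 0 < 1 < 2 < 3 < 4 < 5 < 6 < 7 < 8. Listing each simplex with vertices in this order, K has dimension 2 with simplices:

  0-simplices (9): [0], [1], [2], [3], [4], [5], [6], [7], [8]
  1-simplices (27): (27 of them)
  2-simplices (18): [0,1,3], [0,1,4], [0,2,6], [0,2,7], [0,3,6], [0,4,7], [1,2,5], [1,2,8], [1,3,5], [1,4,8], [2,5,6], [2,7,8], [3,5,7], [3,6,8], [3,7,8], [4,5,6], [4,5,7], [4,6,8]

giving chain groups C_0 ≅ Z^9, C_1 ≅ Z^27, C_2 ≅ Z^18.

∂_1: C_1 → C_0 is given by ∂[p,q] = [q] − [p]. For instance
  ∂[0,6] = [6] − [0].
This gives a 9×27 integer matrix of rank 8; reducing to Smith normal form yields diagonal entries (1,1,1,1,1,1,1,1).

Boundary ∂_2: C_2 → C_1 sends each 2-simplex [p,q,r] to [q,r] − [p,r] + [p,q]. For instance
  ∂[3,5,7] = [5,7] − [3,7] + [3,5],
  ∂[1,2,5] = [2,5] − [1,5] + [1,2].
This gives a 27×18 integer matrix of rank 17; reducing to Smith normal form yields diagonal entries (1,1,1,1,1,1,1,1,1,1,1,1,1,1,1,1,1).

Reading off H_k = ker ∂_k / im ∂_{k+1}:

  H_0: rank C_0 − rank ∂_1 = 9 − 8 = 1, and the invariant factors of ∂_1 are all 1, so H_0 = Z.

(K is a triangulation of the torus T^2.)

H_0 = Z.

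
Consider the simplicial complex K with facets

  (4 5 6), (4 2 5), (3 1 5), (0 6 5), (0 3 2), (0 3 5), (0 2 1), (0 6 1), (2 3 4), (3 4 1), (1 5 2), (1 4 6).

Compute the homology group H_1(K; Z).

Fix the vertex order 0 < 1 < 2 < 3 < 4 < 5 < 6 and write every simplex with vertices in increasing order. Then dim K = 2 and the simplices of K are:

  0-simplices (7): [0], [1], [2], [3], [4], [5], [6]
  1-simplices (18): [0,1], [0,2], [0,3], [0,5], [0,6], [1,2], [1,3], [1,4], [1,5], [1,6], [2,3], [2,4], [2,5], [3,4], [3,5], [4,5], [4,6], [5,6]
  2-simplices (12): [0,1,2], [0,1,6], [0,2,3], [0,3,5], [0,5,6], [1,2,5], [1,3,4], [1,3,5], [1,4,6], [2,3,4], [2,4,5], [4,5,6]

so the chain groups are C_0 ≅ Z^7, C_1 ≅ Z^18, C_2 ≅ Z^12.

∂_1: C_1 → C_0 maps an edge to its endpoints' difference, ∂[p,q] = q − p. For instance
  ∂[1,5] = [5] − [1].
The resulting 7×18 matrix has rank 6, and its Smith normal form has invariant factors (1,1,1,1,1,1).

The boundary map ∂_2: C_2 → C_1 sends each 2-simplex [p,q,r] to [q,r] − [p,r] + [p,q]. For instance
  ∂[1,3,5] = [3,5] − [1,5] + [1,3],
  ∂[4,5,6] = [5,6] − [4,6] + [4,5].
The resulting 18×12 matrix has rank 12, and its Smith normal form has invariant factors (1,1,1,1,1,1,1,1,1,1,1,2).

Now H_k = ker ∂_k / im ∂_{k+1}, so:

  H_1: rank ker ∂_1 − rank ∂_2 = (18 − 6) − 12 = 0, and ∂_2 has invariant factor 2 > 1, so H_1 ≅ Z/2Z.

H_1 ≅ Z/2Z.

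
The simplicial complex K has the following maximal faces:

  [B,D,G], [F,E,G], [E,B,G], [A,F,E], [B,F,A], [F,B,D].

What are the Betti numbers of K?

Fix the vertex order A < B < D < E < F < G and write every simplex with vertices in increasing order. Then dim K = 2 and the simplices of K are:

  0-simplices (6): A, B, D, E, F, G
  1-simplices (12): AB, AE, AF, BD, BE, BF, BG, DF, DG, EF, EG, FG
  2-simplices (6): ABF, AEF, BDF, BDG, BEG, EFG

so the chain groups are C_0 ≅ Z^6, C_1 ≅ Z^12, C_2 ≅ Z^6.

∂_1: C_1 → C_0 is given by ∂[p,q] = [q] − [p]. For instance
  ∂AB = B − A.
The 6×12 boundary matrix has rank 5 and Smith normal form diag(1,1,1,1,1).

∂_2: C_2 → C_1 sends each 2-simplex [p,q,r] to [q,r] − [p,r] + [p,q]. For instance
  ∂ABF = BF − AF + AB,
  ∂BDG = DG − BG + BD.
As a 12×6 matrix over Z this has rank 6, with invariant factors (1,1,1,1,1,1).

From H_k ≅ ker(∂_k) / im(∂_{k+1}) we obtain:

  H_0: rank C_0 − rank ∂_1 = 6 − 5 = 1, and the invariant factors of ∂_1 are all 1, so H_0 ≅ Z.
  H_1: rank ker ∂_1 − rank ∂_2 = (12 − 5) − 6 = 1, and the invariant factors of ∂_2 are all 1, so H_1 ≅ Z.
  H_2: rank ker ∂_2 − rank ∂_3 = (6 − 6) − 0 = 0, and there is no ∂_3, so H_2 ≅ 0.

As a check, the Euler characteristic is 6 − 12 + 6 = 0, which agrees with 1 − 1 + 0 = 0.

Hence the Betti numbers are b_0 = 1, b_1 = 1, b_2 = 0.

b_0 = 1, b_1 = 1, b_2 = 0.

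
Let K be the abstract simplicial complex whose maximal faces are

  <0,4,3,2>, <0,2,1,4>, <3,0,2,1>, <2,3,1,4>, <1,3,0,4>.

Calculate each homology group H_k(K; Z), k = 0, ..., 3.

Order the vertices as 0 < 1 < 2 < 3 < 4. Listing each simplex with vertices in this order, K has dimension 3 with simplices:

  0-simplices (5): [0], [1], [2], [3], [4]
  1-simplices (10): [0,1], [0,2], [0,3], [0,4], [1,2], [1,3], [1,4], [2,3], [2,4], [3,4]
  2-simplices (10): [0,1,2], [0,1,3], [0,1,4], [0,2,3], [0,2,4], [0,3,4], [1,2,3], [1,2,4], [1,3,4], [2,3,4]
  3-simplices (5): [0,1,2,3], [0,1,2,4], [0,1,3,4], [0,2,3,4], [1,2,3,4]

Hence C_0 ≅ Z^5, C_1 ≅ Z^10, C_2 ≅ Z^10, C_3 ≅ Z^5.

The boundary map ∂_1: C_1 → C_0 sends each edge [p,q] (with p < q) to q − p.
This gives a 5×10 integer matrix of rank 4; reducing to Smith normal form yields diagonal entries (1,1,1,1).

The boundary map ∂_2: C_2 → C_1 maps a triangle to the signed sum of its edges. For instance
  ∂[0,3,4] = [3,4] − [0,4] + [0,3],
  ∂[0,1,4] = [1,4] − [0,4] + [0,1].
The 10×10 boundary matrix has rank 6 and Smith normal form diag(1,1,1,1,1,1).

∂_3: C_3 → C_2 sends each 3-simplex σ to the alternating sum Σ_i (−1)^i (σ with its i-th vertex removed). For instance
  ∂[1,2,3,4] = [2,3,4] − [1,3,4] + [1,2,4] − [1,2,3],
  ∂[0,1,2,3] = [1,2,3] − [0,2,3] + [0,1,3] − [0,1,2].
The resulting 10×5 matrix has rank 4, and its Smith normal form has invariant factors (1,1,1,1).

Computing H_k = (kernel of ∂_k) / (image of ∂_{k+1}):

  H_0: rank C_0 − rank ∂_1 = 5 − 4 = 1, and the invariant factors of ∂_1 are all 1, so H_0 ≅ Z.
  H_1: rank ker ∂_1 − rank ∂_2 = (10 − 4) − 6 = 0, and the invariant factors of ∂_2 are all 1, so H_1 ≅ 0.
  H_2: rank ker ∂_2 − rank ∂_3 = (10 − 6) − 4 = 0, and the invariant factors of ∂_3 are all 1, so H_2 ≅ 0.
  H_3: rank ker ∂_3 − rank ∂_4 = (5 − 4) − 0 = 1, and there is no ∂_4, so H_3 ≅ Z.

(K is a triangulation of the 3-sphere S^3.)

H_0 = Z,  H_1 = 0,  H_2 = 0,  H_3 = Z.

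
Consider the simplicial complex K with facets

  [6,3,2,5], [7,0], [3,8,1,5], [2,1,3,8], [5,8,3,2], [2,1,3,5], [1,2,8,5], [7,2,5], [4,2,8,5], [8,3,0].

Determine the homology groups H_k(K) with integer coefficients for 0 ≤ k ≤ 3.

H_0 ≅ Z,  H_1 ≅ Z,  H_2 = 0,  H_3 ≅ Z.

Take the total order 0 < 1 < 2 < 3 < 4 < 5 < 6 < 7 < 8 on the vertex set. Then K (dimension 3) consists of the simplices:

  0-simplices (9): [0], [1], [2], [3], [4], [5], [6], [7], [8]
  1-simplices (21): [0,3], [0,7], [0,8], [1,2], [1,3], [1,5], [1,8], [2,3], [2,4], [2,5], [2,6], [2,7], [2,8], [3,5], [3,6], [3,8], [4,5], [4,8], [5,6], [5,7], [5,8]
  2-simplices (18): [0,3,8], [1,2,3], [1,2,5], [1,2,8], [1,3,5], [1,3,8], [1,5,8], [2,3,5], [2,3,6], [2,3,8], [2,4,5], [2,4,8], [2,5,6], [2,5,7], [2,5,8], [3,5,6], [3,5,8], [4,5,8]
  3-simplices (7): [1,2,3,5], [1,2,3,8], [1,2,5,8], [1,3,5,8], [2,3,5,6], [2,3,5,8], [2,4,5,8]

so the chain groups are C_0 ≅ Z^9, C_1 ≅ Z^21, C_2 ≅ Z^18, C_3 ≅ Z^7.

∂_1: C_1 → C_0 maps an edge to its endpoints' difference, ∂[p,q] = q − p. For instance
  ∂[2,3] = [3] − [2].
The 9×21 boundary matrix has rank 8 and Smith normal form diag(1,1,1,1,1,1,1,1).

∂_2: C_2 → C_1 acts by ∂[p,q,r] = [q,r] − [p,r] + [p,q]. For instance
  ∂[2,3,6] = [3,6] − [2,6] + [2,3],
  ∂[1,2,3] = [2,3] − [1,3] + [1,2].
The 21×18 boundary matrix has rank 12 and Smith normal form diag(1,1,1,1,1,1,1,1,1,1,1,1).

Boundary ∂_3: C_3 → C_2 sends each 3-simplex σ to the alternating sum Σ_i (−1)^i (σ with its i-th vertex removed). For instance
  ∂[1,2,3,8] = [2,3,8] − [1,3,8] + [1,2,8] − [1,2,3],
  ∂[1,3,5,8] = [3,5,8] − [1,5,8] + [1,3,8] − [1,3,5].
The 18×7 boundary matrix has rank 6 and Smith normal form diag(1,1,1,1,1,1).

Computing H_k = (kernel of ∂_k) / (image of ∂_{k+1}):

  H_0: rank C_0 − rank ∂_1 = 9 − 8 = 1, and the invariant factors of ∂_1 are all 1, so H_0 = Z.
  H_1: rank ker ∂_1 − rank ∂_2 = (21 − 8) − 12 = 1, and the invariant factors of ∂_2 are all 1, so H_1 = Z.
  H_2: rank ker ∂_2 − rank ∂_3 = (18 − 12) − 6 = 0, and the invariant factors of ∂_3 are all 1, so H_2 = 0.
  H_3: rank ker ∂_3 − rank ∂_4 = (7 − 6) − 0 = 1, and there is no ∂_4, so H_3 = Z.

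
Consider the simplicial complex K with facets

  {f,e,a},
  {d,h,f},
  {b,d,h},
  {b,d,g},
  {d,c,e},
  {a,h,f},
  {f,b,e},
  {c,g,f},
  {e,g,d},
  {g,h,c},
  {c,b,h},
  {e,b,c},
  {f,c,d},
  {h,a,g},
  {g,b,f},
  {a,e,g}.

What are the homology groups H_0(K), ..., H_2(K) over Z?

Order the vertices as a < b < c < d < e < f < g < h. Listing each simplex with vertices in this order, K has dimension 2 with simplices:

  0-simplices (8): a, b, c, d, e, f, g, h
  1-simplices (24): ae, af, ag, ah, bc, bd, be, bf, bg, bh, cd, ce, cf, cg, ch, de, df, dg, dh, ef, eg, fg, fh, gh
  2-simplices (16): aef, aeg, afh, agh, bce, bch, bdg, bdh, bef, bfg, cde, cdf, cfg, cgh, deg, dfh

so the chain groups are C_0 ≅ Z^8, C_1 ≅ Z^24, C_2 ≅ Z^16.

The boundary map ∂_1: C_1 → C_0 is given by ∂[p,q] = [q] − [p].
The 8×24 boundary matrix has rank 7 and Smith normal form diag(1,1,1,1,1,1,1).

The boundary map ∂_2: C_2 → C_1 acts by ∂[p,q,r] = [q,r] − [p,r] + [p,q]. For instance
  ∂cgh = gh − ch + cg,
  ∂afh = fh − ah + af.
This gives a 24×16 integer matrix of rank 15; reducing to Smith normal form yields diagonal entries (1,1,1,1,1,1,1,1,1,1,1,1,1,1,1).

Computing H_k = (kernel of ∂_k) / (image of ∂_{k+1}):

  H_0: rank C_0 − rank ∂_1 = 8 − 7 = 1, and the invariant factors of ∂_1 are all 1, so H_0 = Z.
  H_1: rank ker ∂_1 − rank ∂_2 = (24 − 7) − 15 = 2, and the invariant factors of ∂_2 are all 1, so H_1 = Z^2.
  H_2: rank ker ∂_2 − rank ∂_3 = (16 − 15) − 0 = 1, and there is no ∂_3, so H_2 = Z.

As a check, the Euler characteristic is 8 − 24 + 16 = 0, which agrees with 1 − 2 + 1 = 0.

H_0 = Z,  H_1 = Z^2,  H_2 = Z.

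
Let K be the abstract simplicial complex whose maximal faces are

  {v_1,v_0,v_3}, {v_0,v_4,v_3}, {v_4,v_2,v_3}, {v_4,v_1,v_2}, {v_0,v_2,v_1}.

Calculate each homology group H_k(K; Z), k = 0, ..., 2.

Fix the vertex order v_0 < v_1 < v_2 < v_3 < v_4 and write every simplex with vertices in increasing order. Then dim K = 2 and the simplices of K are:

  0-simplices (5): [v_0], [v_1], [v_2], [v_3], [v_4]
  1-simplices (10): [v_0,v_1], [v_0,v_2], [v_0,v_3], [v_0,v_4], [v_1,v_2], [v_1,v_3], [v_1,v_4], [v_2,v_3], [v_2,v_4], [v_3,v_4]
  2-simplices (5): [v_0,v_1,v_2], [v_0,v_1,v_3], [v_0,v_3,v_4], [v_1,v_2,v_4], [v_2,v_3,v_4]

Hence C_0 ≅ Z^5, C_1 ≅ Z^10, C_2 ≅ Z^5.

∂_1: C_1 → C_0 maps an edge to its endpoints' difference, ∂[p,q] = q − p. For instance
  ∂[v_0,v_3] = [v_3] − [v_0].
The resulting 5×10 matrix has rank 4, and its Smith normal form has invariant factors (1,1,1,1).

Boundary ∂_2: C_2 → C_1 acts by ∂[p,q,r] = [q,r] − [p,r] + [p,q]. For instance
  ∂[v_1,v_2,v_4] = [v_2,v_4] − [v_1,v_4] + [v_1,v_2],
  ∂[v_0,v_3,v_4] = [v_3,v_4] − [v_0,v_4] + [v_0,v_3].
This gives a 10×5 integer matrix of rank 5; reducing to Smith normal form yields diagonal entries (1,1,1,1,1).

Computing H_k = (kernel of ∂_k) / (image of ∂_{k+1}):

  H_0: rank C_0 − rank ∂_1 = 5 − 4 = 1, and the invariant factors of ∂_1 are all 1, so H_0 ≅ Z.
  H_1: rank ker ∂_1 − rank ∂_2 = (10 − 4) − 5 = 1, and the invariant factors of ∂_2 are all 1, so H_1 ≅ Z.
  H_2: rank ker ∂_2 − rank ∂_3 = (5 − 5) − 0 = 0, and there is no ∂_3, so H_2 ≅ 0.

(K is a triangulation of the Möbius band.)

H_0 = Z,  H_1 = Z,  H_2 = 0.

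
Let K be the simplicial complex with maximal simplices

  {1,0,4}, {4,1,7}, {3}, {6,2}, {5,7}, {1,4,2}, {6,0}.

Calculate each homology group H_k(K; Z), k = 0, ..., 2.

Order the vertices as 0 < 1 < 2 < 3 < 4 < 5 < 6 < 7. Listing each simplex with vertices in this order, K has dimension 2 with simplices:

  0-simplices (8): [0], [1], [2], [3], [4], [5], [6], [7]
  1-simplices (10): [0,1], [0,4], [0,6], [1,2], [1,4], [1,7], [2,4], [2,6], [4,7], [5,7]
  2-simplices (3): [0,1,4], [1,2,4], [1,4,7]

giving chain groups C_0 ≅ Z^8, C_1 ≅ Z^10, C_2 ≅ Z^3.

∂_1: C_1 → C_0 maps an edge to its endpoints' difference, ∂[p,q] = q − p. For instance
  ∂[2,4] = [4] − [2].
This gives a 8×10 integer matrix of rank 6; reducing to Smith normal form yields diagonal entries (1,1,1,1,1,1).

Boundary ∂_2: C_2 → C_1 maps a triangle to the signed sum of its edges. For instance
  ∂[0,1,4] = [1,4] − [0,4] + [0,1],
  ∂[1,2,4] = [2,4] − [1,4] + [1,2].
This gives a 10×3 integer matrix of rank 3; reducing to Smith normal form yields diagonal entries (1,1,1).

Now H_k = ker ∂_k / im ∂_{k+1}, so:

  H_0: rank C_0 − rank ∂_1 = 8 − 6 = 2, and the invariant factors of ∂_1 are all 1, so H_0 ≅ Z^2.
  H_1: rank ker ∂_1 − rank ∂_2 = (10 − 6) − 3 = 1, and the invariant factors of ∂_2 are all 1, so H_1 ≅ Z.
  H_2: rank ker ∂_2 − rank ∂_3 = (3 − 3) − 0 = 0, and there is no ∂_3, so H_2 ≅ 0.

H_0 ≅ Z^2,  H_1 ≅ Z,  H_2 = 0.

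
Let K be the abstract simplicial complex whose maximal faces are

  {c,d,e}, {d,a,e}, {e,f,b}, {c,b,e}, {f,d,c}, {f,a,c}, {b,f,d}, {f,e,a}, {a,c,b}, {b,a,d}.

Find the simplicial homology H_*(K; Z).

Take the total order a < b < c < d < e < f on the vertex set. Then K (dimension 2) consists of the simplices:

  0-simplices (6): a, b, c, d, e, f
  1-simplices (15): ab, ac, ad, ae, af, bc, bd, be, bf, cd, ce, cf, de, df, ef
  2-simplices (10): abc, abd, acf, ade, aef, bce, bdf, bef, cde, cdf

Hence C_0 ≅ Z^6, C_1 ≅ Z^15, C_2 ≅ Z^10.

Boundary ∂_1: C_1 → C_0 sends each edge [p,q] (with p < q) to q − p.
The 6×15 boundary matrix has rank 5 and Smith normal form diag(1,1,1,1,1).

The boundary map ∂_2: C_2 → C_1 maps a triangle to the signed sum of its edges. For instance
  ∂abc = bc − ac + ab,
  ∂bdf = df − bf + bd.
This gives a 15×10 integer matrix of rank 10; reducing to Smith normal form yields diagonal entries (1,1,1,1,1,1,1,1,1,2).

Reading off H_k = ker ∂_k / im ∂_{k+1}:

  H_0: rank C_0 − rank ∂_1 = 6 − 5 = 1, and the invariant factors of ∂_1 are all 1, so H_0 = Z.
  H_1: rank ker ∂_1 − rank ∂_2 = (15 − 5) − 10 = 0, and ∂_2 has invariant factor 2 > 1, so H_1 = Z/2.
  H_2: rank ker ∂_2 − rank ∂_3 = (10 − 10) − 0 = 0, and there is no ∂_3, so H_2 = 0.

H_0 ≅ Z,  H_1 ≅ Z/2,  H_2 = 0.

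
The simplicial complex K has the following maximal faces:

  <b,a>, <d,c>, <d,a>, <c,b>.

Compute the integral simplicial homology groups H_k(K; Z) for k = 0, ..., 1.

Take the total order a < b < c < d on the vertex set. Then K (dimension 1) consists of the simplices:

  0-simplices (4): a, b, c, d
  1-simplices (4): ab, ad, bc, cd

giving chain groups C_0 ≅ Z^4, C_1 ≅ Z^4.

∂_1: C_1 → C_0 sends each edge [p,q] (with p < q) to q − p.
The 4×4 boundary matrix has rank 3 and Smith normal form diag(1,1,1).

Reading off H_k = ker ∂_k / im ∂_{k+1}:

  H_0: rank C_0 − rank ∂_1 = 4 − 3 = 1, and the invariant factors of ∂_1 are all 1, so H_0 = Z.
  H_1: rank ker ∂_1 − rank ∂_2 = (4 − 3) − 0 = 1, and there is no ∂_2, so H_1 = Z.

As a check, the Euler characteristic is 4 − 4 = 0, which agrees with 1 − 1 = 0.

H_0 ≅ Z,  H_1 ≅ Z.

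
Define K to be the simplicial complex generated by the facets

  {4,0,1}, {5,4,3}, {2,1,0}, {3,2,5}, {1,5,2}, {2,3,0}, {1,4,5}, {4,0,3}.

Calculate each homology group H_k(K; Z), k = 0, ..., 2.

Order the vertices as 0 < 1 < 2 < 3 < 4 < 5. Listing each simplex with vertices in this order, K has dimension 2 with simplices:

  0-simplices (6): [0], [1], [2], [3], [4], [5]
  1-simplices (12): [0,1], [0,2], [0,3], [0,4], [1,2], [1,4], [1,5], [2,3], [2,5], [3,4], [3,5], [4,5]
  2-simplices (8): [0,1,2], [0,1,4], [0,2,3], [0,3,4], [1,2,5], [1,4,5], [2,3,5], [3,4,5]

giving chain groups C_0 ≅ Z^6, C_1 ≅ Z^12, C_2 ≅ Z^8.

∂_1: C_1 → C_0 sends each edge [p,q] (with p < q) to q − p. For instance
  ∂[2,3] = [3] − [2].
As a 6×12 matrix over Z this has rank 5, with invariant factors (1,1,1,1,1).

∂_2: C_2 → C_1 acts by ∂[p,q,r] = [q,r] − [p,r] + [p,q]. For instance
  ∂[0,1,4] = [1,4] − [0,4] + [0,1],
  ∂[1,4,5] = [4,5] − [1,5] + [1,4].
The resulting 12×8 matrix has rank 7, and its Smith normal form has invariant factors (1,1,1,1,1,1,1).

Reading off H_k = ker ∂_k / im ∂_{k+1}:

  H_0: rank C_0 − rank ∂_1 = 6 − 5 = 1, and the invariant factors of ∂_1 are all 1, so H_0 ≅ Z.
  H_1: rank ker ∂_1 − rank ∂_2 = (12 − 5) − 7 = 0, and the invariant factors of ∂_2 are all 1, so H_1 ≅ 0.
  H_2: rank ker ∂_2 − rank ∂_3 = (8 − 7) − 0 = 1, and there is no ∂_3, so H_2 ≅ Z.

As a check, the Euler characteristic is 6 − 12 + 8 = 2, which agrees with 1 − 0 + 1 = 2.

H_0 ≅ Z,  H_1 = 0,  H_2 ≅ Z.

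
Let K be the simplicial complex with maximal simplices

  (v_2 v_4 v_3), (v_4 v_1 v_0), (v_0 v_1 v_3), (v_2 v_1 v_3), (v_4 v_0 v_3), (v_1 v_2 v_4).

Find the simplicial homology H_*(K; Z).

H_0 = Z,  H_1 = 0,  H_2 = Z.

Take the total order v_0 < v_1 < v_2 < v_3 < v_4 on the vertex set. Then K (dimension 2) consists of the simplices:

  0-simplices (5): [v_0], [v_1], [v_2], [v_3], [v_4]
  1-simplices (9): [v_0,v_1], [v_0,v_3], [v_0,v_4], [v_1,v_2], [v_1,v_3], [v_1,v_4], [v_2,v_3], [v_2,v_4], [v_3,v_4]
  2-simplices (6): [v_0,v_1,v_3], [v_0,v_1,v_4], [v_0,v_3,v_4], [v_1,v_2,v_3], [v_1,v_2,v_4], [v_2,v_3,v_4]

Hence C_0 ≅ Z^5, C_1 ≅ Z^9, C_2 ≅ Z^6.

Boundary ∂_1: C_1 → C_0 maps an edge to its endpoints' difference, ∂[p,q] = q − p. For instance
  ∂[v_3,v_4] = [v_4] − [v_3].
As a 5×9 matrix over Z this has rank 4, with invariant factors (1,1,1,1).

The boundary map ∂_2: C_2 → C_1 acts by ∂[p,q,r] = [q,r] − [p,r] + [p,q]. For instance
  ∂[v_2,v_3,v_4] = [v_3,v_4] − [v_2,v_4] + [v_2,v_3],
  ∂[v_1,v_2,v_3] = [v_2,v_3] − [v_1,v_3] + [v_1,v_2].
The 9×6 boundary matrix has rank 5 and Smith normal form diag(1,1,1,1,1).

Computing H_k = (kernel of ∂_k) / (image of ∂_{k+1}):

  H_0: rank C_0 − rank ∂_1 = 5 − 4 = 1, and the invariant factors of ∂_1 are all 1, so H_0 = Z.
  H_1: rank ker ∂_1 − rank ∂_2 = (9 − 4) − 5 = 0, and the invariant factors of ∂_2 are all 1, so H_1 = 0.
  H_2: rank ker ∂_2 − rank ∂_3 = (6 − 5) − 0 = 1, and there is no ∂_3, so H_2 = Z.

As a check, the Euler characteristic is 5 − 9 + 6 = 2, which agrees with 1 − 0 + 1 = 2.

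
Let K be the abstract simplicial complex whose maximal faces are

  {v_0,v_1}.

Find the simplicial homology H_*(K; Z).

H_0 ≅ Z,  H_1 = 0.

We work with the vertex ordering v_0 < v_1. The simplices of K, each written with vertices in increasing order, are:

  0-simplices (2): [v_0], [v_1]
  1-simplices (1): [v_0,v_1]

Hence C_0 ≅ Z^2, C_1 ≅ Z^1.

The boundary map ∂_1: C_1 → C_0 is given by ∂[p,q] = [q] − [p].
This gives a 2×1 integer matrix of rank 1; reducing to Smith normal form yields diagonal entries (1).

Reading off H_k = ker ∂_k / im ∂_{k+1}:

  H_0: rank C_0 − rank ∂_1 = 2 − 1 = 1, and the invariant factors of ∂_1 are all 1, so H_0 = Z.
  H_1: rank ker ∂_1 − rank ∂_2 = (1 − 1) − 0 = 0, and there is no ∂_2, so H_1 = 0.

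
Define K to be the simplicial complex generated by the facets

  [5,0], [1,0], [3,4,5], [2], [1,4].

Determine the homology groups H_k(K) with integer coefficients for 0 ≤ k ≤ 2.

Fix the vertex order 0 < 1 < 2 < 3 < 4 < 5 and write every simplex with vertices in increasing order. Then dim K = 2 and the simplices of K are:

  0-simplices (6): [0], [1], [2], [3], [4], [5]
  1-simplices (6): [0,1], [0,5], [1,4], [3,4], [3,5], [4,5]
  2-simplices (1): [3,4,5]

Hence C_0 ≅ Z^6, C_1 ≅ Z^6, C_2 ≅ Z^1.

Boundary ∂_1: C_1 → C_0 is given by ∂[p,q] = [q] − [p]. For instance
  ∂[4,5] = [5] − [4].
The 6×6 boundary matrix has rank 4 and Smith normal form diag(1,1,1,1).

Boundary ∂_2: C_2 → C_1 acts by ∂[p,q,r] = [q,r] − [p,r] + [p,q]. For instance
  ∂[3,4,5] = [4,5] − [3,5] + [3,4].
The 6×1 boundary matrix has rank 1 and Smith normal form diag(1).

Reading off H_k = ker ∂_k / im ∂_{k+1}:

  H_0: rank C_0 − rank ∂_1 = 6 − 4 = 2, and the invariant factors of ∂_1 are all 1, so H_0 = Z^2.
  H_1: rank ker ∂_1 − rank ∂_2 = (6 − 4) − 1 = 1, and the invariant factors of ∂_2 are all 1, so H_1 = Z.
  H_2: rank ker ∂_2 − rank ∂_3 = (1 − 1) − 0 = 0, and there is no ∂_3, so H_2 = 0.

As a check, the Euler characteristic is 6 − 6 + 1 = 1, which agrees with 2 − 1 + 0 = 1.

H_0 ≅ Z^2,  H_1 ≅ Z,  H_2 = 0.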